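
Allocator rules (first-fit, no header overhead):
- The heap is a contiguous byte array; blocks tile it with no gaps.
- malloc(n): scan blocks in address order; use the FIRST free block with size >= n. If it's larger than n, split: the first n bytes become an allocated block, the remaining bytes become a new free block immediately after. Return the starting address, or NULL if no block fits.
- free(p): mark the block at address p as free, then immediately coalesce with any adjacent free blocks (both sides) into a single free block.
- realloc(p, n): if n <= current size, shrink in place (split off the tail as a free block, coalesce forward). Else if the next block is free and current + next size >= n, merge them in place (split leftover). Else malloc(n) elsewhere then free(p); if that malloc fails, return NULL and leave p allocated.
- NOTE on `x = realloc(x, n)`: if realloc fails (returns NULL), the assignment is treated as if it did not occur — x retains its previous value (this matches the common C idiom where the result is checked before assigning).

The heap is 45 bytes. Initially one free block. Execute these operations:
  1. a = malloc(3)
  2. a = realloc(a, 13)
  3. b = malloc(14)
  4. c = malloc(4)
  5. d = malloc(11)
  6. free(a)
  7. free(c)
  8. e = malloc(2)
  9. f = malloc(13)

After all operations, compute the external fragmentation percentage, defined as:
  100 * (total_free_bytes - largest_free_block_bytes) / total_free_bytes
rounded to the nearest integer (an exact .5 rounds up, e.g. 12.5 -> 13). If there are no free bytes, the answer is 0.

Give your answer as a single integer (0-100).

Op 1: a = malloc(3) -> a = 0; heap: [0-2 ALLOC][3-44 FREE]
Op 2: a = realloc(a, 13) -> a = 0; heap: [0-12 ALLOC][13-44 FREE]
Op 3: b = malloc(14) -> b = 13; heap: [0-12 ALLOC][13-26 ALLOC][27-44 FREE]
Op 4: c = malloc(4) -> c = 27; heap: [0-12 ALLOC][13-26 ALLOC][27-30 ALLOC][31-44 FREE]
Op 5: d = malloc(11) -> d = 31; heap: [0-12 ALLOC][13-26 ALLOC][27-30 ALLOC][31-41 ALLOC][42-44 FREE]
Op 6: free(a) -> (freed a); heap: [0-12 FREE][13-26 ALLOC][27-30 ALLOC][31-41 ALLOC][42-44 FREE]
Op 7: free(c) -> (freed c); heap: [0-12 FREE][13-26 ALLOC][27-30 FREE][31-41 ALLOC][42-44 FREE]
Op 8: e = malloc(2) -> e = 0; heap: [0-1 ALLOC][2-12 FREE][13-26 ALLOC][27-30 FREE][31-41 ALLOC][42-44 FREE]
Op 9: f = malloc(13) -> f = NULL; heap: [0-1 ALLOC][2-12 FREE][13-26 ALLOC][27-30 FREE][31-41 ALLOC][42-44 FREE]
Free blocks: [11 4 3] total_free=18 largest=11 -> 100*(18-11)/18 = 700/18 ≈ 38.889 -> rounds to 39

Answer: 39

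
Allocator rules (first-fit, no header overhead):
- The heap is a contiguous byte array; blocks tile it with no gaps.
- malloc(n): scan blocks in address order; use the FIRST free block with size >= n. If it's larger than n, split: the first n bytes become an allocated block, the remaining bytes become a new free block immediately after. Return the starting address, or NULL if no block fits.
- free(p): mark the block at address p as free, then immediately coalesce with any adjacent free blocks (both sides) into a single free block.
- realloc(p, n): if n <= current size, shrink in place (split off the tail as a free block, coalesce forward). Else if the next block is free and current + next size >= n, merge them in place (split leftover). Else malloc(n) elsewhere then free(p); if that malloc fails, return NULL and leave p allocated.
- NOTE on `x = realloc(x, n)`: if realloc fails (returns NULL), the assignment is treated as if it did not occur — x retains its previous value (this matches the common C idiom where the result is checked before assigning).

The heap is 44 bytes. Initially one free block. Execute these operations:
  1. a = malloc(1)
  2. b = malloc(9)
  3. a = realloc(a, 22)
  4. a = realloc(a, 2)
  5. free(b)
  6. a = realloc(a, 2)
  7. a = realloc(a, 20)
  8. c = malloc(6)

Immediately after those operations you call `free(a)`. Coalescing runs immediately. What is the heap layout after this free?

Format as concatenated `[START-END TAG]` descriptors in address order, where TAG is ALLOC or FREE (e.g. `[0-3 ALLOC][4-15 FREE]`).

Answer: [0-5 ALLOC][6-43 FREE]

Derivation:
Op 1: a = malloc(1) -> a = 0; heap: [0-0 ALLOC][1-43 FREE]
Op 2: b = malloc(9) -> b = 1; heap: [0-0 ALLOC][1-9 ALLOC][10-43 FREE]
Op 3: a = realloc(a, 22) -> a = 10; heap: [0-0 FREE][1-9 ALLOC][10-31 ALLOC][32-43 FREE]
Op 4: a = realloc(a, 2) -> a = 10; heap: [0-0 FREE][1-9 ALLOC][10-11 ALLOC][12-43 FREE]
Op 5: free(b) -> (freed b); heap: [0-9 FREE][10-11 ALLOC][12-43 FREE]
Op 6: a = realloc(a, 2) -> a = 10; heap: [0-9 FREE][10-11 ALLOC][12-43 FREE]
Op 7: a = realloc(a, 20) -> a = 10; heap: [0-9 FREE][10-29 ALLOC][30-43 FREE]
Op 8: c = malloc(6) -> c = 0; heap: [0-5 ALLOC][6-9 FREE][10-29 ALLOC][30-43 FREE]
free(a): a = 10 -> block [10-29 ALLOC]; mark free, coalesce with adjacent free neighbors -> [0-5 ALLOC][6-43 FREE]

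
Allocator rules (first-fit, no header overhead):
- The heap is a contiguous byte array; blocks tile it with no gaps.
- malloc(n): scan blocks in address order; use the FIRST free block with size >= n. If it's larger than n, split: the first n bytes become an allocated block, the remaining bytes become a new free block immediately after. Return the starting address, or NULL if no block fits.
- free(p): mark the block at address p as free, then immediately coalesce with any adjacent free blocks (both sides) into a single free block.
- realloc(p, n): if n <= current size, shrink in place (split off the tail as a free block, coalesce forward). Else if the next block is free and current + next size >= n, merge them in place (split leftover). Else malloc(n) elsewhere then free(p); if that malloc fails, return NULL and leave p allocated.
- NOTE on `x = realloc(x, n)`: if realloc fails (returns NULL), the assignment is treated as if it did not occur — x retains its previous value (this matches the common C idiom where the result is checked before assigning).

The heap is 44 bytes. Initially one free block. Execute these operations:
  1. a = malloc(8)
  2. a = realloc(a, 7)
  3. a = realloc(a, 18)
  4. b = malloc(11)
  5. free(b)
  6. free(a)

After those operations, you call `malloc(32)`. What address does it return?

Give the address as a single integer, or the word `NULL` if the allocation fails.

Answer: 0

Derivation:
Op 1: a = malloc(8) -> a = 0; heap: [0-7 ALLOC][8-43 FREE]
Op 2: a = realloc(a, 7) -> a = 0; heap: [0-6 ALLOC][7-43 FREE]
Op 3: a = realloc(a, 18) -> a = 0; heap: [0-17 ALLOC][18-43 FREE]
Op 4: b = malloc(11) -> b = 18; heap: [0-17 ALLOC][18-28 ALLOC][29-43 FREE]
Op 5: free(b) -> (freed b); heap: [0-17 ALLOC][18-43 FREE]
Op 6: free(a) -> (freed a); heap: [0-43 FREE]
malloc(32): first-fit scan over [0-43 FREE] -> 0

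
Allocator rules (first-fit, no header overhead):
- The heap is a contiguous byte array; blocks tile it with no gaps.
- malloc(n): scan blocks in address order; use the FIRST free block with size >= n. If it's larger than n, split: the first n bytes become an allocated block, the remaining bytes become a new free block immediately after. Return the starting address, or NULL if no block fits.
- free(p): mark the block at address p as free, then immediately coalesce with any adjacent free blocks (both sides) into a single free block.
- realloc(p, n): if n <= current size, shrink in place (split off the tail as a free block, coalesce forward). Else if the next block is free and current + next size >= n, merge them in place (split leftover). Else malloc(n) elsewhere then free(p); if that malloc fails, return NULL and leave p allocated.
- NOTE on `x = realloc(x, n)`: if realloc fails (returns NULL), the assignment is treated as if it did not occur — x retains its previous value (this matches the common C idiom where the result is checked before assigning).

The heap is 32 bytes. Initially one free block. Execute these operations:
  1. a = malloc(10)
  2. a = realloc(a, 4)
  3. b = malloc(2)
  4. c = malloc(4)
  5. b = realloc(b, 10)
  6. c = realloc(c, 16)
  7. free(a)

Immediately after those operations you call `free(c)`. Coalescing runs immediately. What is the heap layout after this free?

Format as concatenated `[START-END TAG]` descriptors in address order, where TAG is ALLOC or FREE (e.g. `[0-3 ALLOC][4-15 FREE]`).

Op 1: a = malloc(10) -> a = 0; heap: [0-9 ALLOC][10-31 FREE]
Op 2: a = realloc(a, 4) -> a = 0; heap: [0-3 ALLOC][4-31 FREE]
Op 3: b = malloc(2) -> b = 4; heap: [0-3 ALLOC][4-5 ALLOC][6-31 FREE]
Op 4: c = malloc(4) -> c = 6; heap: [0-3 ALLOC][4-5 ALLOC][6-9 ALLOC][10-31 FREE]
Op 5: b = realloc(b, 10) -> b = 10; heap: [0-3 ALLOC][4-5 FREE][6-9 ALLOC][10-19 ALLOC][20-31 FREE]
Op 6: c = realloc(c, 16) -> NULL (c unchanged); heap: [0-3 ALLOC][4-5 FREE][6-9 ALLOC][10-19 ALLOC][20-31 FREE]
Op 7: free(a) -> (freed a); heap: [0-5 FREE][6-9 ALLOC][10-19 ALLOC][20-31 FREE]
free(c): c = 6 -> block [6-9 ALLOC]; mark free, coalesce with adjacent free neighbors -> [0-9 FREE][10-19 ALLOC][20-31 FREE]

Answer: [0-9 FREE][10-19 ALLOC][20-31 FREE]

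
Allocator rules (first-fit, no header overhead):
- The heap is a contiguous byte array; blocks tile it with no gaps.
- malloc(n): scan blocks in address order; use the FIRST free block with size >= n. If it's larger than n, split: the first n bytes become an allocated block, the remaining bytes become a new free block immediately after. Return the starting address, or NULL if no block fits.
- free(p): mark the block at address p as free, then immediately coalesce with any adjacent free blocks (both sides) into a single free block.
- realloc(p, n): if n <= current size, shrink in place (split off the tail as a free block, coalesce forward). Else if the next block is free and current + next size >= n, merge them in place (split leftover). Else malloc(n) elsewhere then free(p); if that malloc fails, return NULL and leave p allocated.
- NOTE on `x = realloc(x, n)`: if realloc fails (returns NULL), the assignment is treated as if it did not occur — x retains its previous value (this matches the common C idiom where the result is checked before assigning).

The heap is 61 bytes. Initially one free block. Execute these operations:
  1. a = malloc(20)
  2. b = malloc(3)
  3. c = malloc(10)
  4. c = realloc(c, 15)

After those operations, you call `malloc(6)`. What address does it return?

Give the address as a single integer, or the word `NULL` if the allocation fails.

Op 1: a = malloc(20) -> a = 0; heap: [0-19 ALLOC][20-60 FREE]
Op 2: b = malloc(3) -> b = 20; heap: [0-19 ALLOC][20-22 ALLOC][23-60 FREE]
Op 3: c = malloc(10) -> c = 23; heap: [0-19 ALLOC][20-22 ALLOC][23-32 ALLOC][33-60 FREE]
Op 4: c = realloc(c, 15) -> c = 23; heap: [0-19 ALLOC][20-22 ALLOC][23-37 ALLOC][38-60 FREE]
malloc(6): first-fit scan over [0-19 ALLOC][20-22 ALLOC][23-37 ALLOC][38-60 FREE] -> 38

Answer: 38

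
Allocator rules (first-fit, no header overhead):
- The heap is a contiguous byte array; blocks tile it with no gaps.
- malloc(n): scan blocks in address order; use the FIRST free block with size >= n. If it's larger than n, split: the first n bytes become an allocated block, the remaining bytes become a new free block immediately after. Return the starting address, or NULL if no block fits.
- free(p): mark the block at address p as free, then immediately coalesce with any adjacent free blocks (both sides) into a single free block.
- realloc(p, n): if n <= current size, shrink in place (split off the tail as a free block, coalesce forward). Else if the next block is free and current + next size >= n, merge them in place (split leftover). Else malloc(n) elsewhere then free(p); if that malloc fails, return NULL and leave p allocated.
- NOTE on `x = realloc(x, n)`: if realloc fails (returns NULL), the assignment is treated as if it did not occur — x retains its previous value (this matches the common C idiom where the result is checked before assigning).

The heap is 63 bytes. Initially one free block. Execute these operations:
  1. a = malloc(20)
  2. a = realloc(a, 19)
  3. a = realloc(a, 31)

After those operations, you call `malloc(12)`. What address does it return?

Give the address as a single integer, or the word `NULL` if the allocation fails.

Answer: 31

Derivation:
Op 1: a = malloc(20) -> a = 0; heap: [0-19 ALLOC][20-62 FREE]
Op 2: a = realloc(a, 19) -> a = 0; heap: [0-18 ALLOC][19-62 FREE]
Op 3: a = realloc(a, 31) -> a = 0; heap: [0-30 ALLOC][31-62 FREE]
malloc(12): first-fit scan over [0-30 ALLOC][31-62 FREE] -> 31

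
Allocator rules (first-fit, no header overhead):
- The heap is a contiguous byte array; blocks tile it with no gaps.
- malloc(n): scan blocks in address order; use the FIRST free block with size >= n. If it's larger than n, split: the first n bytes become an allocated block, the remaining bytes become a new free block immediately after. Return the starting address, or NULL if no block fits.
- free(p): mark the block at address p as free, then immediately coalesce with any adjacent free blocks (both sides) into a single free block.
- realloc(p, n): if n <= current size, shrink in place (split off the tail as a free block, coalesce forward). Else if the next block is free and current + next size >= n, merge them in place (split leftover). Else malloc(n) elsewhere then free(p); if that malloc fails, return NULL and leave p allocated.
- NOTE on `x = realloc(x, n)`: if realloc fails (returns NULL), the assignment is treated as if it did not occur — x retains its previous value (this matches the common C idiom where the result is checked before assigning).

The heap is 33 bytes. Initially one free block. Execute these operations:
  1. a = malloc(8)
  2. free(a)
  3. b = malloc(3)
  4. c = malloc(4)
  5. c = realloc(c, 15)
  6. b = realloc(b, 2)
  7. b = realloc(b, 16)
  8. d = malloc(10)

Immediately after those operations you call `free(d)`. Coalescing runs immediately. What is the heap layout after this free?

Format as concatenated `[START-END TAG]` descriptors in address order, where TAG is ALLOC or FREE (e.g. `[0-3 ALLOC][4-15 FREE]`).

Answer: [0-1 ALLOC][2-2 FREE][3-17 ALLOC][18-32 FREE]

Derivation:
Op 1: a = malloc(8) -> a = 0; heap: [0-7 ALLOC][8-32 FREE]
Op 2: free(a) -> (freed a); heap: [0-32 FREE]
Op 3: b = malloc(3) -> b = 0; heap: [0-2 ALLOC][3-32 FREE]
Op 4: c = malloc(4) -> c = 3; heap: [0-2 ALLOC][3-6 ALLOC][7-32 FREE]
Op 5: c = realloc(c, 15) -> c = 3; heap: [0-2 ALLOC][3-17 ALLOC][18-32 FREE]
Op 6: b = realloc(b, 2) -> b = 0; heap: [0-1 ALLOC][2-2 FREE][3-17 ALLOC][18-32 FREE]
Op 7: b = realloc(b, 16) -> NULL (b unchanged); heap: [0-1 ALLOC][2-2 FREE][3-17 ALLOC][18-32 FREE]
Op 8: d = malloc(10) -> d = 18; heap: [0-1 ALLOC][2-2 FREE][3-17 ALLOC][18-27 ALLOC][28-32 FREE]
free(d): d = 18 -> block [18-27 ALLOC]; mark free, coalesce with adjacent free neighbors -> [0-1 ALLOC][2-2 FREE][3-17 ALLOC][18-32 FREE]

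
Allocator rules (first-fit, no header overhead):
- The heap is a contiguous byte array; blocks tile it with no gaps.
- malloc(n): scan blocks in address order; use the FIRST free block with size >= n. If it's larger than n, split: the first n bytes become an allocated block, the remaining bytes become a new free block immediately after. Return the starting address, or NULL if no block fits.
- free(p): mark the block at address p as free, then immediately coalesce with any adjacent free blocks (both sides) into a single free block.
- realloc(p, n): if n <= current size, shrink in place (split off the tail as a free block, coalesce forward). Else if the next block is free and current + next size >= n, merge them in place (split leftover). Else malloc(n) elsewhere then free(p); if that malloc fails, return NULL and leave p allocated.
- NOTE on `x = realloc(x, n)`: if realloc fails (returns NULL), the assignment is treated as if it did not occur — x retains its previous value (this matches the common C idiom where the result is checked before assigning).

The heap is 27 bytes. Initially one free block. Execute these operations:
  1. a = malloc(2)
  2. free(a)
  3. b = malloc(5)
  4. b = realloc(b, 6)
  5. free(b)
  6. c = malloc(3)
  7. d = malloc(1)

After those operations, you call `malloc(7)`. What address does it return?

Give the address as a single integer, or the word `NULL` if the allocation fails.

Op 1: a = malloc(2) -> a = 0; heap: [0-1 ALLOC][2-26 FREE]
Op 2: free(a) -> (freed a); heap: [0-26 FREE]
Op 3: b = malloc(5) -> b = 0; heap: [0-4 ALLOC][5-26 FREE]
Op 4: b = realloc(b, 6) -> b = 0; heap: [0-5 ALLOC][6-26 FREE]
Op 5: free(b) -> (freed b); heap: [0-26 FREE]
Op 6: c = malloc(3) -> c = 0; heap: [0-2 ALLOC][3-26 FREE]
Op 7: d = malloc(1) -> d = 3; heap: [0-2 ALLOC][3-3 ALLOC][4-26 FREE]
malloc(7): first-fit scan over [0-2 ALLOC][3-3 ALLOC][4-26 FREE] -> 4

Answer: 4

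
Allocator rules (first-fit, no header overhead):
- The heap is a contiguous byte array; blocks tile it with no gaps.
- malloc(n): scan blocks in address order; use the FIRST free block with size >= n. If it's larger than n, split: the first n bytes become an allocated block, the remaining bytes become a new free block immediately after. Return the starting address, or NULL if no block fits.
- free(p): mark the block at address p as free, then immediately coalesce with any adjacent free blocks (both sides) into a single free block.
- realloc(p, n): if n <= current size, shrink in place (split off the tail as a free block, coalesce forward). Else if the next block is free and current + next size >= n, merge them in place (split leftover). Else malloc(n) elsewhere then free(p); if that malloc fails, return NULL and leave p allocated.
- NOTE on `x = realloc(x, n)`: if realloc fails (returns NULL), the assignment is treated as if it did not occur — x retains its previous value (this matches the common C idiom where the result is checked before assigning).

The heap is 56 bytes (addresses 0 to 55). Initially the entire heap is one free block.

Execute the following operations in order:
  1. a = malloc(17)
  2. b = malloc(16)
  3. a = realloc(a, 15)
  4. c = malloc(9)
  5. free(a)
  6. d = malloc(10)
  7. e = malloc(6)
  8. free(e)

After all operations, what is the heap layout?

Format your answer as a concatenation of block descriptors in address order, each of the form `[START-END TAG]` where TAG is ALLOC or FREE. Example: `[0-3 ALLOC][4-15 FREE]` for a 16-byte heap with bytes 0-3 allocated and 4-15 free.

Answer: [0-9 ALLOC][10-16 FREE][17-32 ALLOC][33-41 ALLOC][42-55 FREE]

Derivation:
Op 1: a = malloc(17) -> a = 0; heap: [0-16 ALLOC][17-55 FREE]
Op 2: b = malloc(16) -> b = 17; heap: [0-16 ALLOC][17-32 ALLOC][33-55 FREE]
Op 3: a = realloc(a, 15) -> a = 0; heap: [0-14 ALLOC][15-16 FREE][17-32 ALLOC][33-55 FREE]
Op 4: c = malloc(9) -> c = 33; heap: [0-14 ALLOC][15-16 FREE][17-32 ALLOC][33-41 ALLOC][42-55 FREE]
Op 5: free(a) -> (freed a); heap: [0-16 FREE][17-32 ALLOC][33-41 ALLOC][42-55 FREE]
Op 6: d = malloc(10) -> d = 0; heap: [0-9 ALLOC][10-16 FREE][17-32 ALLOC][33-41 ALLOC][42-55 FREE]
Op 7: e = malloc(6) -> e = 10; heap: [0-9 ALLOC][10-15 ALLOC][16-16 FREE][17-32 ALLOC][33-41 ALLOC][42-55 FREE]
Op 8: free(e) -> (freed e); heap: [0-9 ALLOC][10-16 FREE][17-32 ALLOC][33-41 ALLOC][42-55 FREE]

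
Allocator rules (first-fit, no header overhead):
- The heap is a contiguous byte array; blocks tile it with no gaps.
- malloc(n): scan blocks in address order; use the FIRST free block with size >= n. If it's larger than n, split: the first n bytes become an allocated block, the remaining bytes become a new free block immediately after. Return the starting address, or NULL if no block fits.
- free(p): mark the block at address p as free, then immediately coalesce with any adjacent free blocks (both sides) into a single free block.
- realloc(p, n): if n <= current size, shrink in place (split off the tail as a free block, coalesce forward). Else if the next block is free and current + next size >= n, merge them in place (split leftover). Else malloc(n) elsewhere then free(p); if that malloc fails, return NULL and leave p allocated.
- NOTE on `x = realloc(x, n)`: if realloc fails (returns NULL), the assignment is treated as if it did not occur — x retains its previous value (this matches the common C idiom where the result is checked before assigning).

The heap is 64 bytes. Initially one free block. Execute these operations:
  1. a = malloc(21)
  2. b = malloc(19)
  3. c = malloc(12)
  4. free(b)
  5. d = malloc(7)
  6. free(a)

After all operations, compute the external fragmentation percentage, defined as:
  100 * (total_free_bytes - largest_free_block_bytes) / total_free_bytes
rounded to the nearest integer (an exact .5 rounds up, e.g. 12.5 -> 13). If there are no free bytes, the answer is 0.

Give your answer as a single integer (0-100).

Op 1: a = malloc(21) -> a = 0; heap: [0-20 ALLOC][21-63 FREE]
Op 2: b = malloc(19) -> b = 21; heap: [0-20 ALLOC][21-39 ALLOC][40-63 FREE]
Op 3: c = malloc(12) -> c = 40; heap: [0-20 ALLOC][21-39 ALLOC][40-51 ALLOC][52-63 FREE]
Op 4: free(b) -> (freed b); heap: [0-20 ALLOC][21-39 FREE][40-51 ALLOC][52-63 FREE]
Op 5: d = malloc(7) -> d = 21; heap: [0-20 ALLOC][21-27 ALLOC][28-39 FREE][40-51 ALLOC][52-63 FREE]
Op 6: free(a) -> (freed a); heap: [0-20 FREE][21-27 ALLOC][28-39 FREE][40-51 ALLOC][52-63 FREE]
Free blocks: [21 12 12] total_free=45 largest=21 -> 100*(45-21)/45 = 2400/45 ≈ 53.333 -> rounds to 53

Answer: 53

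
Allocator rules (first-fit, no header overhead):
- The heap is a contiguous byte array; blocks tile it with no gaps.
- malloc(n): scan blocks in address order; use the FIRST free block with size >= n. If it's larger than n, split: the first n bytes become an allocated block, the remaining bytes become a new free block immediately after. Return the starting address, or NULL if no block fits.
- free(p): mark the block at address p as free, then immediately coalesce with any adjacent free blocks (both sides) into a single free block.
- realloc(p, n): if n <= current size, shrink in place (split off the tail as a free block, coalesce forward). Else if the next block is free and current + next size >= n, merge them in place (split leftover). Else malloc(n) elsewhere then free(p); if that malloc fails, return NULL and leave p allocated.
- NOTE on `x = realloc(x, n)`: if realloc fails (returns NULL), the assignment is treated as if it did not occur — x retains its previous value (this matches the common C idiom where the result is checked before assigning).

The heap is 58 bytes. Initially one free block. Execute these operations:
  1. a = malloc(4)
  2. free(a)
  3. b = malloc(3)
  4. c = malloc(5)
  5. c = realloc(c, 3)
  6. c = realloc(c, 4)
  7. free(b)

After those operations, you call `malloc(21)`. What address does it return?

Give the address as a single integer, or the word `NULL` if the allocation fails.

Answer: 7

Derivation:
Op 1: a = malloc(4) -> a = 0; heap: [0-3 ALLOC][4-57 FREE]
Op 2: free(a) -> (freed a); heap: [0-57 FREE]
Op 3: b = malloc(3) -> b = 0; heap: [0-2 ALLOC][3-57 FREE]
Op 4: c = malloc(5) -> c = 3; heap: [0-2 ALLOC][3-7 ALLOC][8-57 FREE]
Op 5: c = realloc(c, 3) -> c = 3; heap: [0-2 ALLOC][3-5 ALLOC][6-57 FREE]
Op 6: c = realloc(c, 4) -> c = 3; heap: [0-2 ALLOC][3-6 ALLOC][7-57 FREE]
Op 7: free(b) -> (freed b); heap: [0-2 FREE][3-6 ALLOC][7-57 FREE]
malloc(21): first-fit scan over [0-2 FREE][3-6 ALLOC][7-57 FREE] -> 7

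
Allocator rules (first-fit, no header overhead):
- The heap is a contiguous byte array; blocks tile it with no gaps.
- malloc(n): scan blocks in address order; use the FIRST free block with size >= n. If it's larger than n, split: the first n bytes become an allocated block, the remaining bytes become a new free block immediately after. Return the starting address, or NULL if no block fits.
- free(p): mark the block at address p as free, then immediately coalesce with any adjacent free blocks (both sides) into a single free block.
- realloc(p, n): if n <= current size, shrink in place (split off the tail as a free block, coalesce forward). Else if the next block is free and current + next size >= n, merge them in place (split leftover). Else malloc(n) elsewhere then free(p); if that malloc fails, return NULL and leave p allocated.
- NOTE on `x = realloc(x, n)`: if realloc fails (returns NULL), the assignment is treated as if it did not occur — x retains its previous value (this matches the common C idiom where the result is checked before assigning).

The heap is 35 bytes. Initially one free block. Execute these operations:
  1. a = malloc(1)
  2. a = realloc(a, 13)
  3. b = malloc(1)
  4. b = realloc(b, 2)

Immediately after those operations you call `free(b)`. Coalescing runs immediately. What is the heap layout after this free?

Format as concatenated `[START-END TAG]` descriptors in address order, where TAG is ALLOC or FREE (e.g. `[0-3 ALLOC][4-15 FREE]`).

Answer: [0-12 ALLOC][13-34 FREE]

Derivation:
Op 1: a = malloc(1) -> a = 0; heap: [0-0 ALLOC][1-34 FREE]
Op 2: a = realloc(a, 13) -> a = 0; heap: [0-12 ALLOC][13-34 FREE]
Op 3: b = malloc(1) -> b = 13; heap: [0-12 ALLOC][13-13 ALLOC][14-34 FREE]
Op 4: b = realloc(b, 2) -> b = 13; heap: [0-12 ALLOC][13-14 ALLOC][15-34 FREE]
free(b): b = 13 -> block [13-14 ALLOC]; mark free, coalesce with adjacent free neighbors -> [0-12 ALLOC][13-34 FREE]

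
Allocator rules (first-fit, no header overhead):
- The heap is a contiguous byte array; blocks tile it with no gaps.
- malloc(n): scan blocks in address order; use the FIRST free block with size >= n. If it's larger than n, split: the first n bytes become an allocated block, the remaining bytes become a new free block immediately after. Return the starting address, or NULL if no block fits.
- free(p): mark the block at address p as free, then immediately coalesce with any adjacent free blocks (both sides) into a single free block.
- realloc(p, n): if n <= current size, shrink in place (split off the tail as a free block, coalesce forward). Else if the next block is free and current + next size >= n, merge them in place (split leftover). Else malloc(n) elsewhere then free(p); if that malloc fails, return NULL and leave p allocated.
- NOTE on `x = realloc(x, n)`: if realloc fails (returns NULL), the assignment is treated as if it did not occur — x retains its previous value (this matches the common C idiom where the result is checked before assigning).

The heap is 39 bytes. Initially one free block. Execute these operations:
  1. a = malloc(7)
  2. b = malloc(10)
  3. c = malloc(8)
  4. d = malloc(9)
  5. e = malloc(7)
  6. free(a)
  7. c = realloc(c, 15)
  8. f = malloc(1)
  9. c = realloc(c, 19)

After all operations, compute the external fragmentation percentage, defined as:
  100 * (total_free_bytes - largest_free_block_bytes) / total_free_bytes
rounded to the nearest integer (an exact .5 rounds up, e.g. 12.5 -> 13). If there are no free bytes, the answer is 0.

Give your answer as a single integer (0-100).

Answer: 45

Derivation:
Op 1: a = malloc(7) -> a = 0; heap: [0-6 ALLOC][7-38 FREE]
Op 2: b = malloc(10) -> b = 7; heap: [0-6 ALLOC][7-16 ALLOC][17-38 FREE]
Op 3: c = malloc(8) -> c = 17; heap: [0-6 ALLOC][7-16 ALLOC][17-24 ALLOC][25-38 FREE]
Op 4: d = malloc(9) -> d = 25; heap: [0-6 ALLOC][7-16 ALLOC][17-24 ALLOC][25-33 ALLOC][34-38 FREE]
Op 5: e = malloc(7) -> e = NULL; heap: [0-6 ALLOC][7-16 ALLOC][17-24 ALLOC][25-33 ALLOC][34-38 FREE]
Op 6: free(a) -> (freed a); heap: [0-6 FREE][7-16 ALLOC][17-24 ALLOC][25-33 ALLOC][34-38 FREE]
Op 7: c = realloc(c, 15) -> NULL (c unchanged); heap: [0-6 FREE][7-16 ALLOC][17-24 ALLOC][25-33 ALLOC][34-38 FREE]
Op 8: f = malloc(1) -> f = 0; heap: [0-0 ALLOC][1-6 FREE][7-16 ALLOC][17-24 ALLOC][25-33 ALLOC][34-38 FREE]
Op 9: c = realloc(c, 19) -> NULL (c unchanged); heap: [0-0 ALLOC][1-6 FREE][7-16 ALLOC][17-24 ALLOC][25-33 ALLOC][34-38 FREE]
Free blocks: [6 5] total_free=11 largest=6 -> 100*(11-6)/11 = 500/11 ≈ 45.455 -> rounds to 45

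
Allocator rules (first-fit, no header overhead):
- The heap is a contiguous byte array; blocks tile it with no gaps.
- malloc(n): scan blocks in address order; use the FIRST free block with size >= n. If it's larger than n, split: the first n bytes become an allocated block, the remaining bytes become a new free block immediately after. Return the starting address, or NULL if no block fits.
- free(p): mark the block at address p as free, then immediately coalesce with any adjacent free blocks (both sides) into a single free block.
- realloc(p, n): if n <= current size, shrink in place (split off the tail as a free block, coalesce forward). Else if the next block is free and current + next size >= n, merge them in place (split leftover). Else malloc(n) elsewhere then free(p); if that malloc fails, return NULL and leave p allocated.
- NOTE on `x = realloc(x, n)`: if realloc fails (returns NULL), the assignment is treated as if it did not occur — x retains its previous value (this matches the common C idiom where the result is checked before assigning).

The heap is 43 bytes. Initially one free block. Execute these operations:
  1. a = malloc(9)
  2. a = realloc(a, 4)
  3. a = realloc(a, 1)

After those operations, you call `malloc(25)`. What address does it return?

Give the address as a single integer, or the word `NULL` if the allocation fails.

Op 1: a = malloc(9) -> a = 0; heap: [0-8 ALLOC][9-42 FREE]
Op 2: a = realloc(a, 4) -> a = 0; heap: [0-3 ALLOC][4-42 FREE]
Op 3: a = realloc(a, 1) -> a = 0; heap: [0-0 ALLOC][1-42 FREE]
malloc(25): first-fit scan over [0-0 ALLOC][1-42 FREE] -> 1

Answer: 1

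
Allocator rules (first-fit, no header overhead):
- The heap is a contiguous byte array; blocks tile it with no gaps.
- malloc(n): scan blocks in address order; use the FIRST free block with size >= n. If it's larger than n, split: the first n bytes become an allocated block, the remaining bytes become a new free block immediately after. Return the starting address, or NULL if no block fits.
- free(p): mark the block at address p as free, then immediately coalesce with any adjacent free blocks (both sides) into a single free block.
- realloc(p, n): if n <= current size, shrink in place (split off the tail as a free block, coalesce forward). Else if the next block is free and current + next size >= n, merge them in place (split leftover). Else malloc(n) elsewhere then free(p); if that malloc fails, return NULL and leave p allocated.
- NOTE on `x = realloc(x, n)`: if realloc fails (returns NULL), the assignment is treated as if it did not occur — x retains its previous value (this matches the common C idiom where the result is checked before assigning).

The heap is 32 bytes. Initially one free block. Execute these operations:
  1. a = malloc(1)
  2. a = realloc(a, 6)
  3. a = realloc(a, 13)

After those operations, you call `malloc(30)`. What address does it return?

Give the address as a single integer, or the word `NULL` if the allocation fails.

Answer: NULL

Derivation:
Op 1: a = malloc(1) -> a = 0; heap: [0-0 ALLOC][1-31 FREE]
Op 2: a = realloc(a, 6) -> a = 0; heap: [0-5 ALLOC][6-31 FREE]
Op 3: a = realloc(a, 13) -> a = 0; heap: [0-12 ALLOC][13-31 FREE]
malloc(30): first-fit scan over [0-12 ALLOC][13-31 FREE] -> NULL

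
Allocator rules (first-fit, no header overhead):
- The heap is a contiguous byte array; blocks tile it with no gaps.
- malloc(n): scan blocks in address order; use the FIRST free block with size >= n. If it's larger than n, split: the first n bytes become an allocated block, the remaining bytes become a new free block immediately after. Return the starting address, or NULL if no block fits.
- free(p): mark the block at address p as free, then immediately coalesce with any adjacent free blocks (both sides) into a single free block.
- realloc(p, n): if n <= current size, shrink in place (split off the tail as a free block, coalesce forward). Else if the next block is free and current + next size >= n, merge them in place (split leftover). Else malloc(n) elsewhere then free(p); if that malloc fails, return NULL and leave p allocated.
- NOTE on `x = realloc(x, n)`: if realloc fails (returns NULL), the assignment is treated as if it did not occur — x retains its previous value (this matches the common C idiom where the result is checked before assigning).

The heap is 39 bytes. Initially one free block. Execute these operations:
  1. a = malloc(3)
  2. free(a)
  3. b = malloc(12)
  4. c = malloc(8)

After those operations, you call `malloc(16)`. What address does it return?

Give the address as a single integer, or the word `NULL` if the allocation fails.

Answer: 20

Derivation:
Op 1: a = malloc(3) -> a = 0; heap: [0-2 ALLOC][3-38 FREE]
Op 2: free(a) -> (freed a); heap: [0-38 FREE]
Op 3: b = malloc(12) -> b = 0; heap: [0-11 ALLOC][12-38 FREE]
Op 4: c = malloc(8) -> c = 12; heap: [0-11 ALLOC][12-19 ALLOC][20-38 FREE]
malloc(16): first-fit scan over [0-11 ALLOC][12-19 ALLOC][20-38 FREE] -> 20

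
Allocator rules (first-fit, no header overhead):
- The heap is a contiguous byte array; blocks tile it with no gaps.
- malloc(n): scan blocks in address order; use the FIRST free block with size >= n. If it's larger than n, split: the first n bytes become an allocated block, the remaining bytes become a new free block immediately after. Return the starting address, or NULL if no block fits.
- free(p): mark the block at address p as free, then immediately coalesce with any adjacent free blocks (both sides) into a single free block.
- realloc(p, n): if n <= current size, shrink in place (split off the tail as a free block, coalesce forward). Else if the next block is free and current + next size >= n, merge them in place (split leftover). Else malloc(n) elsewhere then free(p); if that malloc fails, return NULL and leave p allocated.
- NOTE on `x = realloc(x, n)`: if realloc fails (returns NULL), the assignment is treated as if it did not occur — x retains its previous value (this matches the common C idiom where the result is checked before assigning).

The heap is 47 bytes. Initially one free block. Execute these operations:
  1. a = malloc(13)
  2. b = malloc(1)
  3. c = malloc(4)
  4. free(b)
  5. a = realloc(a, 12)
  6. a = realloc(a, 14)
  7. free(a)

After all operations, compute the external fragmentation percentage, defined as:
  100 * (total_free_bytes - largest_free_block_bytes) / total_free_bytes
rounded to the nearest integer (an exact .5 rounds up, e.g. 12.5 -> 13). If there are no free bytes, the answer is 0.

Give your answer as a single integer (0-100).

Answer: 33

Derivation:
Op 1: a = malloc(13) -> a = 0; heap: [0-12 ALLOC][13-46 FREE]
Op 2: b = malloc(1) -> b = 13; heap: [0-12 ALLOC][13-13 ALLOC][14-46 FREE]
Op 3: c = malloc(4) -> c = 14; heap: [0-12 ALLOC][13-13 ALLOC][14-17 ALLOC][18-46 FREE]
Op 4: free(b) -> (freed b); heap: [0-12 ALLOC][13-13 FREE][14-17 ALLOC][18-46 FREE]
Op 5: a = realloc(a, 12) -> a = 0; heap: [0-11 ALLOC][12-13 FREE][14-17 ALLOC][18-46 FREE]
Op 6: a = realloc(a, 14) -> a = 0; heap: [0-13 ALLOC][14-17 ALLOC][18-46 FREE]
Op 7: free(a) -> (freed a); heap: [0-13 FREE][14-17 ALLOC][18-46 FREE]
Free blocks: [14 29] total_free=43 largest=29 -> 100*(43-29)/43 = 1400/43 ≈ 32.558 -> rounds to 33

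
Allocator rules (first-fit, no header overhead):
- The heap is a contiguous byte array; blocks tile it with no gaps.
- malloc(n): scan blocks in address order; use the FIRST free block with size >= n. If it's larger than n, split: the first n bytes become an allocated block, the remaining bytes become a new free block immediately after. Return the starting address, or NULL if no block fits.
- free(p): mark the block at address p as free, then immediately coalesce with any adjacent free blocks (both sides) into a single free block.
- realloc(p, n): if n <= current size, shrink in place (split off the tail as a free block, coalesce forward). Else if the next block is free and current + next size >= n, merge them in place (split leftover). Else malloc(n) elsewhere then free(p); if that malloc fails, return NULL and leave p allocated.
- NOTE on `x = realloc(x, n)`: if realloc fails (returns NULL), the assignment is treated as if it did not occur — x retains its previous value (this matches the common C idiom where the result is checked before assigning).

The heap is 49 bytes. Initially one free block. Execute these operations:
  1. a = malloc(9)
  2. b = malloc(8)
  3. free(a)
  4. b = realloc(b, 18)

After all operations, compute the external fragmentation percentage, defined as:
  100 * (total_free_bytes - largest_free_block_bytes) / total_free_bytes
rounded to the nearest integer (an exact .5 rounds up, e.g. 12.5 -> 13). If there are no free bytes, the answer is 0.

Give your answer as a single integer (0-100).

Answer: 29

Derivation:
Op 1: a = malloc(9) -> a = 0; heap: [0-8 ALLOC][9-48 FREE]
Op 2: b = malloc(8) -> b = 9; heap: [0-8 ALLOC][9-16 ALLOC][17-48 FREE]
Op 3: free(a) -> (freed a); heap: [0-8 FREE][9-16 ALLOC][17-48 FREE]
Op 4: b = realloc(b, 18) -> b = 9; heap: [0-8 FREE][9-26 ALLOC][27-48 FREE]
Free blocks: [9 22] total_free=31 largest=22 -> 100*(31-22)/31 = 900/31 ≈ 29.032 -> rounds to 29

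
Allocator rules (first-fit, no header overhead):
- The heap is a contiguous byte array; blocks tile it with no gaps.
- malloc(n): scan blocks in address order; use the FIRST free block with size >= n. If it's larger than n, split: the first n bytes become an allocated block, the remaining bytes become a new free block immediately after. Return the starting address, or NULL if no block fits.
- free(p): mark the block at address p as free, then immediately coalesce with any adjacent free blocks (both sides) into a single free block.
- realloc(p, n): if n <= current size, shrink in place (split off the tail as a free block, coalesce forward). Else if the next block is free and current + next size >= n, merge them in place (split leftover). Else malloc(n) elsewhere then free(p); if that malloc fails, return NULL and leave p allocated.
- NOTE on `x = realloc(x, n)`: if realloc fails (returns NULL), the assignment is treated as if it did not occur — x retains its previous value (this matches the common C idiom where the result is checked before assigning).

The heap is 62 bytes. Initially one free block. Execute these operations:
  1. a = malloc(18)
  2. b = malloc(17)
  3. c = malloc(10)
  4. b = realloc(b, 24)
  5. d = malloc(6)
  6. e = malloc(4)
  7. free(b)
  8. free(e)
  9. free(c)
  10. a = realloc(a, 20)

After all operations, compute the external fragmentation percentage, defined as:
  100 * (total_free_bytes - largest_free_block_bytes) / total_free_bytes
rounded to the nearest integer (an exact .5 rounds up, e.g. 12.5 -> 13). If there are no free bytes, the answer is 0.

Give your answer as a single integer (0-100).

Op 1: a = malloc(18) -> a = 0; heap: [0-17 ALLOC][18-61 FREE]
Op 2: b = malloc(17) -> b = 18; heap: [0-17 ALLOC][18-34 ALLOC][35-61 FREE]
Op 3: c = malloc(10) -> c = 35; heap: [0-17 ALLOC][18-34 ALLOC][35-44 ALLOC][45-61 FREE]
Op 4: b = realloc(b, 24) -> NULL (b unchanged); heap: [0-17 ALLOC][18-34 ALLOC][35-44 ALLOC][45-61 FREE]
Op 5: d = malloc(6) -> d = 45; heap: [0-17 ALLOC][18-34 ALLOC][35-44 ALLOC][45-50 ALLOC][51-61 FREE]
Op 6: e = malloc(4) -> e = 51; heap: [0-17 ALLOC][18-34 ALLOC][35-44 ALLOC][45-50 ALLOC][51-54 ALLOC][55-61 FREE]
Op 7: free(b) -> (freed b); heap: [0-17 ALLOC][18-34 FREE][35-44 ALLOC][45-50 ALLOC][51-54 ALLOC][55-61 FREE]
Op 8: free(e) -> (freed e); heap: [0-17 ALLOC][18-34 FREE][35-44 ALLOC][45-50 ALLOC][51-61 FREE]
Op 9: free(c) -> (freed c); heap: [0-17 ALLOC][18-44 FREE][45-50 ALLOC][51-61 FREE]
Op 10: a = realloc(a, 20) -> a = 0; heap: [0-19 ALLOC][20-44 FREE][45-50 ALLOC][51-61 FREE]
Free blocks: [25 11] total_free=36 largest=25 -> 100*(36-25)/36 = 1100/36 ≈ 30.556 -> rounds to 31

Answer: 31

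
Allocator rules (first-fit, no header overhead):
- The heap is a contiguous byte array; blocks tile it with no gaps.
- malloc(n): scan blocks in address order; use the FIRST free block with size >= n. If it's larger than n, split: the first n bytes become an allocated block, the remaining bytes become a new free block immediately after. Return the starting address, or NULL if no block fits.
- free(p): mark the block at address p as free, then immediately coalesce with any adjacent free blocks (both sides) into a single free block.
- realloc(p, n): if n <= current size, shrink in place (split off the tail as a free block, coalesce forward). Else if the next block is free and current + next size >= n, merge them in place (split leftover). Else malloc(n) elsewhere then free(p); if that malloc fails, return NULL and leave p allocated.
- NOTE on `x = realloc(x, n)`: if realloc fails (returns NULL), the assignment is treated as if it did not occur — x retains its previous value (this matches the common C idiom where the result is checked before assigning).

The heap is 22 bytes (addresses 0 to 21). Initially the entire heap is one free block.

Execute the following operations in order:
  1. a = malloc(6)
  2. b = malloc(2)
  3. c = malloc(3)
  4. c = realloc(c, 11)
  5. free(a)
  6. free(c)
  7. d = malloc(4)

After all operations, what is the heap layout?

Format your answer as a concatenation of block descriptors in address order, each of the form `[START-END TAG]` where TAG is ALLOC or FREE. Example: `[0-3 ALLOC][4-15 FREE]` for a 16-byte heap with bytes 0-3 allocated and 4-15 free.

Answer: [0-3 ALLOC][4-5 FREE][6-7 ALLOC][8-21 FREE]

Derivation:
Op 1: a = malloc(6) -> a = 0; heap: [0-5 ALLOC][6-21 FREE]
Op 2: b = malloc(2) -> b = 6; heap: [0-5 ALLOC][6-7 ALLOC][8-21 FREE]
Op 3: c = malloc(3) -> c = 8; heap: [0-5 ALLOC][6-7 ALLOC][8-10 ALLOC][11-21 FREE]
Op 4: c = realloc(c, 11) -> c = 8; heap: [0-5 ALLOC][6-7 ALLOC][8-18 ALLOC][19-21 FREE]
Op 5: free(a) -> (freed a); heap: [0-5 FREE][6-7 ALLOC][8-18 ALLOC][19-21 FREE]
Op 6: free(c) -> (freed c); heap: [0-5 FREE][6-7 ALLOC][8-21 FREE]
Op 7: d = malloc(4) -> d = 0; heap: [0-3 ALLOC][4-5 FREE][6-7 ALLOC][8-21 FREE]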